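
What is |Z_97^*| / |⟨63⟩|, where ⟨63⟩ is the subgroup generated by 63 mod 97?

By Lagrange's theorem, ord_97(63) divides φ(97) = 97 − 1 = 96 = 2^5 · 3.
Divisors of 96: 1, 2, 3, 4, 6, 8, 12, 16, 24, 32, 48, 96.
Compute 63^d (mod 97) for the divisors d until we hit 1:
63^1 ≡ 63
63^2 ≡ 89
63^3 ≡ 78
63^4 ≡ 64
63^6 ≡ 70
63^8 ≡ 22
63^12 ≡ 50
63^16 ≡ 96
63^24 ≡ 75
63^32 ≡ 1
So ord_97(63) = 32, hence |⟨63⟩| = 32.
The index is φ(97) / ord(63) = 96 / 32 = 3.

3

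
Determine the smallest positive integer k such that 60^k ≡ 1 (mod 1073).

84

ord(60) | φ(1073) = φ(29·37) = (29−1)·(37−1) = 28·36 = 1008 = 2^4 · 3^2 · 7.
Divisors of 1008: 1, 2, 3, 4, 6, 7, 8, 9, 12, 14, 16, 18, 21, 24, 28, 36, 42, 48, 56, 63, 72, 84, 112, 126, 144, 168, 252, 336, 504, 1008.
Evaluate successive powers at the divisors of 1008:
60^1 ≡ 60 (mod 1073)
60^2 ≡ 381 (mod 1073)
60^3 ≡ 327 (mod 1073)
60^4 ≡ 306 (mod 1073)
60^6 ≡ 702 (mod 1073)
60^7 ≡ 273 (mod 1073)
60^8 ≡ 285 (mod 1073)
60^9 ≡ 1005 (mod 1073)
60^12 ≡ 297 (mod 1073)
60^14 ≡ 492 (mod 1073)
60^16 ≡ 750 (mod 1073)
60^18 ≡ 332 (mod 1073)
60^21 ≡ 191 (mod 1073)
60^24 ≡ 223 (mod 1073)
60^28 ≡ 639 (mod 1073)
60^36 ≡ 778 (mod 1073)
60^42 ≡ 1072 (mod 1073)
60^48 ≡ 371 (mod 1073)
60^56 ≡ 581 (mod 1073)
60^63 ≡ 882 (mod 1073)
60^72 ≡ 112 (mod 1073)
60^84 ≡ 1 (mod 1073) ✓
Hence ord(60) = 84.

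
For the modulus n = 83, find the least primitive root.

2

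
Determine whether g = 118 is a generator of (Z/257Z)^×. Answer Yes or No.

No

φ(257) = 257 − 1 = 256 = 2^8.
Test 118^(256/q) mod 257 for each prime factor q of 256:
118^128 ≡ 1 (mod 257)  [q = 2: ≡ 1 ✗]
Since 118^128 ≡ 1, the order of 118 divides 128 < 256, so 118 is not a primitive root.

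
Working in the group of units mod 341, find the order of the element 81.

ord(81) | φ(341) = φ(11·31) = (11−1)·(31−1) = 10·30 = 300 = 2^2 · 3 · 5^2.
Divisors of 300: 1, 2, 3, 4, 5, 6, 10, 12, 15, 20, 25, 30, 50, 60, 75, 100, 150, 300.
Compute 81^d (mod 341) for the divisors d until we hit 1:
81^1 ≡ 81 (mod 341)
81^2 ≡ 82 (mod 341)
81^3 ≡ 163 (mod 341)
81^4 ≡ 245 (mod 341)
81^5 ≡ 67 (mod 341)
81^6 ≡ 312 (mod 341)
81^10 ≡ 56 (mod 341)
81^12 ≡ 159 (mod 341)
81^15 ≡ 1 (mod 341) ✓
Hence ord(81) = 15.

15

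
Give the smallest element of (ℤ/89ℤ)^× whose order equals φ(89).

φ(89) = 89 − 1 = 88 = 2^3 · 11.
g is a primitive root iff g^(88/q) ≢ 1 (mod 89) for each prime q ∈ {2, 11}.
g = 2: 2^44 ≡ 1 — hits 1, so not a primitive root.
g = 3: 3^44 ≡ 88; 3^8 ≡ 64 — none is 1, so 3 is a primitive root.
Hence the least primitive root of 89 is 3.

3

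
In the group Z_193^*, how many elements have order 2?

1

φ(193) = 193 − 1 = 192 = 2^6 · 3.
In a cyclic group of order 192, there are φ(d) elements of order d for each divisor d of 192, and zero for non-divisors.
2 | 192, and φ(2) = 2 − 1 = 1.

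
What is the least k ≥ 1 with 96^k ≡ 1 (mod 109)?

ord(96) | φ(109) = 109 − 1 = 108 = 2^2 · 3^3.
Divisors of 108: 1, 2, 3, 4, 6, 9, 12, 18, 27, 36, 54, 108.
Check 96^d mod 109 for each divisor in increasing order:
96^1 ≡ 96 (mod 109)
96^2 ≡ 60 (mod 109)
96^3 ≡ 92 (mod 109)
96^4 ≡ 3 (mod 109)
96^6 ≡ 71 (mod 109)
96^9 ≡ 101 (mod 109)
96^12 ≡ 27 (mod 109)
96^18 ≡ 64 (mod 109)
96^27 ≡ 33 (mod 109)
96^36 ≡ 63 (mod 109)
96^54 ≡ 108 (mod 109)
96^108 ≡ 1 (mod 109) ✓
Hence ord(96) = 108.

108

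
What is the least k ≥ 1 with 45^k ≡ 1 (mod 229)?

114

ord(45) | φ(229) = 229 − 1 = 228 = 2^2 · 3 · 19.
Divisors of 228: 1, 2, 3, 4, 6, 12, 19, 38, 57, 76, 114, 228.
Evaluate successive powers at the divisors of 228:
45^1 ≡ 45
45^2 ≡ 193
45^3 ≡ 212
45^4 ≡ 151
45^6 ≡ 60
45^12 ≡ 165
45^19 ≡ 95
45^38 ≡ 94
45^57 ≡ 228
45^76 ≡ 134
45^114 ≡ 1
So ord_229(45) = 114.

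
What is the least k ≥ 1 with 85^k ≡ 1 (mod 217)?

By Lagrange's theorem, ord_217(85) divides φ(217) = φ(7·31) = (7−1)·(31−1) = 6·30 = 180 = 2^2 · 3^2 · 5.
Divisors of 180: 1, 2, 3, 4, 5, 6, 9, 10, 12, 15, 18, 20, 30, 36, 45, 60, 90, 180.
Evaluate successive powers at the divisors of 180:
85^1 ≡ 85 (mod 217)
85^2 ≡ 64 (mod 217)
85^3 ≡ 15 (mod 217)
85^4 ≡ 190 (mod 217)
85^5 ≡ 92 (mod 217)
85^6 ≡ 8 (mod 217)
85^9 ≡ 120 (mod 217)
85^10 ≡ 1 (mod 217) ✓
So ord_217(85) = 10.

10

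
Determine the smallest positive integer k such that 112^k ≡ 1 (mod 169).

52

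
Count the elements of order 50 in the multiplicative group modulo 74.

0

φ(74) = φ(2)·φ(37) = 1·36 = 36 = 2^2 · 3^2.
Since (Z/74Z)^× is cyclic of order 36, the number of elements of order d is φ(d) when d | 36 and 0 otherwise.
Here 36 is not a multiple of 50, so there are no elements of order 50.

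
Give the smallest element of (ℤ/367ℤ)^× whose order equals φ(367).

6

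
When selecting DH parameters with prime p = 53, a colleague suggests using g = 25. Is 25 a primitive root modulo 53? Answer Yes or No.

φ(53) = 53 − 1 = 52 = 2^2 · 13.
Test 25^(52/q) mod 53 for each prime factor q of 52:
25^26 ≡ 1 (mod 53)  [q = 2: ≡ 1 ✗]
25^4 ≡ 15 (mod 53)  [q = 13: ≢ 1 ✓]
25^26 ≡ 1 shows ord(25) | 26, strictly less than φ(53); not a primitive root.

No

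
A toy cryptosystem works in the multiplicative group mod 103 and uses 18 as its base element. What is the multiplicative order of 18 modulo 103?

51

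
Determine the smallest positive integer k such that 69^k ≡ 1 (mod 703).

36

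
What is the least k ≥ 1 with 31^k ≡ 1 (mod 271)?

By Lagrange's theorem, ord_271(31) divides φ(271) = 271 − 1 = 270 = 2 · 3^3 · 5.
Divisors of 270: 1, 2, 3, 5, 6, 9, 10, 15, 18, 27, 30, 45, 54, 90, 135, 270.
Test each divisor d:
31^1 ≡ 31 (mod 271)
31^2 ≡ 148 (mod 271)
31^3 ≡ 252 (mod 271)
31^5 ≡ 169 (mod 271)
31^6 ≡ 90 (mod 271)
31^9 ≡ 187 (mod 271)
31^10 ≡ 106 (mod 271)
31^15 ≡ 28 (mod 271)
31^18 ≡ 10 (mod 271)
31^27 ≡ 244 (mod 271)
31^30 ≡ 242 (mod 271)
31^45 ≡ 1 (mod 271) ✓
Therefore the multiplicative order of 31 modulo 271 is 45.

45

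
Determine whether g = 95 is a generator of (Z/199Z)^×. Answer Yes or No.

φ(199) = 199 − 1 = 198 = 2 · 3^2 · 11.
95 is a primitive root mod 199 iff 95^(φ(199)/q) ≢ 1 for every prime q | φ(199), i.e. q ∈ {2, 3, 11}.
95^99 ≡ 198 (mod 199)  [q = 2: ≢ 1 ✓]
95^66 ≡ 106 (mod 199)  [q = 3: ≢ 1 ✓]
95^18 ≡ 18 (mod 199)  [q = 11: ≢ 1 ✓]
None equal 1, so ord_199(95) = 198: 95 is a primitive root.

Yes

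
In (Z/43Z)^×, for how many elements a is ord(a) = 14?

φ(43) = 43 − 1 = 42 = 2 · 3 · 7.
In a cyclic group of order 42, there are φ(d) elements of order d for each divisor d of 42, and zero for non-divisors.
14 = 2 · 7 divides 42, and φ(14) = 6.

6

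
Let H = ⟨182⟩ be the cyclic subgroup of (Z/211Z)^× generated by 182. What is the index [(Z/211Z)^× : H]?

2

ord(182) | φ(211) = 211 − 1 = 210 = 2 · 3 · 5 · 7.
Divisors of 210: 1, 2, 3, 5, 6, 7, 10, 14, 15, 21, 30, 35, 42, 70, 105, 210.
Evaluate successive powers at the divisors of 210:
182^1 ≡ 182 (mod 211)
182^2 ≡ 208 (mod 211)
182^3 ≡ 87 (mod 211)
182^5 ≡ 161 (mod 211)
182^6 ≡ 184 (mod 211)
182^7 ≡ 150 (mod 211)
182^10 ≡ 179 (mod 211)
182^14 ≡ 134 (mod 211)
182^15 ≡ 123 (mod 211)
182^21 ≡ 55 (mod 211)
182^30 ≡ 148 (mod 211)
182^35 ≡ 196 (mod 211)
182^42 ≡ 71 (mod 211)
182^70 ≡ 14 (mod 211)
182^105 ≡ 1 (mod 211) ✓
Thus |⟨182⟩| = ord(182) = 105.
[(Z/211Z)^× : ⟨182⟩] = 210/105 = 2.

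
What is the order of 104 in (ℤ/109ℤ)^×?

54

Since 104 ∈ (Z/109Z)^×, its order divides φ(109) = 109 − 1 = 108 = 2^2 · 3^3.
Divisors of 108: 1, 2, 3, 4, 6, 9, 12, 18, 27, 36, 54, 108.
Check 104^d mod 109 for each divisor in increasing order:
104^1 ≡ 104 (mod 109)
104^2 ≡ 25 (mod 109)
104^3 ≡ 93 (mod 109)
104^4 ≡ 80 (mod 109)
104^6 ≡ 38 (mod 109)
104^9 ≡ 46 (mod 109)
104^12 ≡ 27 (mod 109)
104^18 ≡ 45 (mod 109)
104^27 ≡ 108 (mod 109)
104^36 ≡ 63 (mod 109)
104^54 ≡ 1 (mod 109) ✓
So ord_109(104) = 54.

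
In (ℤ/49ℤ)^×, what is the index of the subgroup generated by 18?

Since 18 ∈ (Z/49Z)^×, its order divides φ(49) = φ(7^2) = 7·(7−1) = 42 = 2 · 3 · 7.
Divisors of 42: 1, 2, 3, 6, 7, 14, 21, 42.
Check 18^d mod 49 for each divisor in increasing order:
18^1 ≡ 18 (mod 49)
18^2 ≡ 30 (mod 49)
18^3 ≡ 1 (mod 49) ✓
Thus |⟨18⟩| = ord(18) = 3.
[(Z/49Z)^× : ⟨18⟩] = 42/3 = 14.

14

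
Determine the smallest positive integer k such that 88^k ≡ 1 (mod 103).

The order of 88 must divide φ(103) = 103 − 1 = 102 = 2 · 3 · 17.
Divisors of 102: 1, 2, 3, 6, 17, 34, 51, 102.
Evaluate successive powers at the divisors of 102:
88^1 ≡ 88 (mod 103)
88^2 ≡ 19 (mod 103)
88^3 ≡ 24 (mod 103)
88^6 ≡ 61 (mod 103)
88^17 ≡ 57 (mod 103)
88^34 ≡ 56 (mod 103)
88^51 ≡ 102 (mod 103)
88^102 ≡ 1 (mod 103) ✓
Therefore the multiplicative order of 88 modulo 103 is 102.

102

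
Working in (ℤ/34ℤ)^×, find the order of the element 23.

ord(23) | φ(34) = φ(2)·φ(17) = 1·16 = 16 = 2^4.
Divisors of 16: 1, 2, 4, 8, 16.
Compute 23^d (mod 34) for the divisors d until we hit 1:
23^1 ≡ 23 (mod 34)
23^2 ≡ 19 (mod 34)
23^4 ≡ 21 (mod 34)
23^8 ≡ 33 (mod 34)
23^16 ≡ 1 (mod 34) ✓
Hence ord(23) = 16.

16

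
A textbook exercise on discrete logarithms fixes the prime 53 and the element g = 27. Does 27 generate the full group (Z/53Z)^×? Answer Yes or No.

Yes

φ(53) = 53 − 1 = 52 = 2^2 · 13.
An element g generates (Z/53Z)^× iff g^(52/q) ≢ 1 (mod 53) for each prime q ∈ {2, 13}.
27^26 ≡ 52 (mod 53)  [q = 2: ≢ 1 ✓]
27^4 ≡ 10 (mod 53)  [q = 13: ≢ 1 ✓]
None equal 1, so ord_53(27) = 52: 27 is a primitive root.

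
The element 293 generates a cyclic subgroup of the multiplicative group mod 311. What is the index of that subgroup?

5

By Lagrange's theorem, ord_311(293) divides φ(311) = 311 − 1 = 310 = 2 · 5 · 31.
Divisors of 310: 1, 2, 5, 10, 31, 62, 155, 310.
Test each divisor d:
293^1 ≡ 293 (mod 311)
293^2 ≡ 13 (mod 311)
293^5 ≡ 68 (mod 311)
293^10 ≡ 270 (mod 311)
293^31 ≡ 310 (mod 311)
293^62 ≡ 1 (mod 311) ✓
The order of 293 is 62, so the subgroup it generates has 62 elements.
[(Z/311Z)^× : ⟨293⟩] = 310/62 = 5.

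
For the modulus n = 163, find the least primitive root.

2

φ(163) = 163 − 1 = 162 = 2 · 3^4.
Test candidates g = 2, 3, … against the prime factors q ∈ {2, 3} of φ(163): g is a generator iff g^(162/q) ≢ 1 for every such q.
g = 2: 2^81 ≡ 162; 2^54 ≡ 104 — none is 1, so 2 is a primitive root.
So 2 is the smallest generator of (Z/163Z)^×.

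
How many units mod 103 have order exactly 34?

16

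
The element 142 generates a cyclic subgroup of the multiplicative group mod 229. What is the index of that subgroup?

1

By Lagrange's theorem, ord_229(142) divides φ(229) = 229 − 1 = 228 = 2^2 · 3 · 19.
Divisors of 228: 1, 2, 3, 4, 6, 12, 19, 38, 57, 76, 114, 228.
Check 142^d mod 229 for each divisor in increasing order:
142^1 ≡ 142 (mod 229)
142^2 ≡ 12 (mod 229)
142^3 ≡ 101 (mod 229)
142^4 ≡ 144 (mod 229)
142^6 ≡ 125 (mod 229)
142^12 ≡ 53 (mod 229)
142^19 ≡ 18 (mod 229)
142^38 ≡ 95 (mod 229)
142^57 ≡ 107 (mod 229)
142^76 ≡ 94 (mod 229)
142^114 ≡ 228 (mod 229)
142^228 ≡ 1 (mod 229) ✓
Thus |⟨142⟩| = ord(142) = 228.
[(Z/229Z)^× : ⟨142⟩] = 228/228 = 1.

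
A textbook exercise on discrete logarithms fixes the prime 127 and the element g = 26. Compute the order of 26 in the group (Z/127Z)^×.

Since 26 ∈ (Z/127Z)^×, its order divides φ(127) = 127 − 1 = 126 = 2 · 3^2 · 7.
Divisors of 126: 1, 2, 3, 6, 7, 9, 14, 18, 21, 42, 63, 126.
Check 26^d mod 127 for each divisor in increasing order:
26^1 ≡ 26
26^2 ≡ 41
26^3 ≡ 50
26^6 ≡ 87
26^7 ≡ 103
26^9 ≡ 32
26^14 ≡ 68
26^18 ≡ 8
26^21 ≡ 19
26^42 ≡ 107
26^63 ≡ 1
Therefore the multiplicative order of 26 modulo 127 is 63.

63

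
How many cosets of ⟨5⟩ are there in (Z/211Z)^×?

6

Since 5 ∈ (Z/211Z)^×, its order divides φ(211) = 211 − 1 = 210 = 2 · 3 · 5 · 7.
Divisors of 210: 1, 2, 3, 5, 6, 7, 10, 14, 15, 21, 30, 35, 42, 70, 105, 210.
Compute 5^d (mod 211) for the divisors d until we hit 1:
5^1 ≡ 5
5^2 ≡ 25
5^3 ≡ 125
5^5 ≡ 171
5^6 ≡ 11
5^7 ≡ 55
5^10 ≡ 123
5^14 ≡ 71
5^15 ≡ 144
5^21 ≡ 107
5^30 ≡ 58
5^35 ≡ 1
Thus |⟨5⟩| = ord(5) = 35.
The index is φ(211) / ord(5) = 210 / 35 = 6.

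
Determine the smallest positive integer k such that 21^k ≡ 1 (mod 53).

ord(21) | φ(53) = 53 − 1 = 52 = 2^2 · 13.
Divisors of 52: 1, 2, 4, 13, 26, 52.
Compute 21^d (mod 53) for the divisors d until we hit 1:
21^1 ≡ 21 (mod 53)
21^2 ≡ 17 (mod 53)
21^4 ≡ 24 (mod 53)
21^13 ≡ 23 (mod 53)
21^26 ≡ 52 (mod 53)
21^52 ≡ 1 (mod 53) ✓
Therefore the multiplicative order of 21 modulo 53 is 52.

52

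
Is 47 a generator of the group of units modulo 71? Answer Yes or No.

φ(71) = 71 − 1 = 70 = 2 · 5 · 7.
Test 47^(70/q) mod 71 for each prime factor q of 70:
47^35 ≡ 70 (mod 71)  [q = 2: ≢ 1 ✓]
47^14 ≡ 25 (mod 71)  [q = 5: ≢ 1 ✓]
47^10 ≡ 37 (mod 71)  [q = 7: ≢ 1 ✓]
None equal 1, so ord_71(47) = 70: 47 is a primitive root.

Yes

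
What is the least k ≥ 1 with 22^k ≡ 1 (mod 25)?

Since 22 ∈ (Z/25Z)^×, its order divides φ(25) = φ(5^2) = 5·(5−1) = 20 = 2^2 · 5.
Divisors of 20: 1, 2, 4, 5, 10, 20.
Evaluate successive powers at the divisors of 20:
22^1 ≡ 22 (mod 25)
22^2 ≡ 9 (mod 25)
22^4 ≡ 6 (mod 25)
22^5 ≡ 7 (mod 25)
22^10 ≡ 24 (mod 25)
22^20 ≡ 1 (mod 25) ✓
The smallest such exponent is 20, so the order of 22 is 20.

20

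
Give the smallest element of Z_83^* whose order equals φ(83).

2

φ(83) = 83 − 1 = 82 = 2 · 41.
Test candidates g = 2, 3, … against the prime factors q ∈ {2, 41} of φ(83): g is a generator iff g^(82/q) ≢ 1 for every such q.
g = 2: 2^41 ≡ 82; 2^2 ≡ 4 — none is 1, so 2 is a primitive root.
Hence the least primitive root of 83 is 2.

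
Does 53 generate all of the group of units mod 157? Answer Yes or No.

φ(157) = 157 − 1 = 156 = 2^2 · 3 · 13.
Test 53^(156/q) mod 157 for each prime factor q of 156:
53^78 ≡ 156 (mod 157)  [q = 2: ≢ 1 ✓]
53^52 ≡ 144 (mod 157)  [q = 3: ≢ 1 ✓]
53^12 ≡ 75 (mod 157)  [q = 13: ≢ 1 ✓]
All checks pass, so 53 has order 156 and is a primitive root modulo 157.

Yes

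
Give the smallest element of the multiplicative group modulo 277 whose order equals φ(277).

φ(277) = 277 − 1 = 276 = 2^2 · 3 · 23.
g is a primitive root iff g^(276/q) ≢ 1 (mod 277) for each prime q ∈ {2, 3, 23}.
g = 2: 2^138 ≡ 276; 2^92 ≡ 1 — hits 1, so not a primitive root.
g = 3: 3^138 ≡ 1 — hits 1, so not a primitive root.
g = 4: 4^138 ≡ 1 — hits 1, so not a primitive root.
g = 5: 5^138 ≡ 276; 5^92 ≡ 116; 5^12 ≡ 27 — none is 1, so 5 is a primitive root.
Hence the least primitive root of 277 is 5.

5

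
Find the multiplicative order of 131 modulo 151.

ord(131) | φ(151) = 151 − 1 = 150 = 2 · 3 · 5^2.
Divisors of 150: 1, 2, 3, 5, 6, 10, 15, 25, 30, 50, 75, 150.
Check 131^d mod 151 for each divisor in increasing order:
131^1 ≡ 131
131^2 ≡ 98
131^3 ≡ 3
131^5 ≡ 143
131^6 ≡ 9
131^10 ≡ 64
131^15 ≡ 92
131^25 ≡ 150
131^30 ≡ 8
131^50 ≡ 1
Hence ord(131) = 50.

50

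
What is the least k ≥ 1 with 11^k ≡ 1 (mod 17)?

16

By Lagrange's theorem, ord_17(11) divides φ(17) = 17 − 1 = 16 = 2^4.
Divisors of 16: 1, 2, 4, 8, 16.
Check 11^d mod 17 for each divisor in increasing order:
11^1 ≡ 11 (mod 17)
11^2 ≡ 2 (mod 17)
11^4 ≡ 4 (mod 17)
11^8 ≡ 16 (mod 17)
11^16 ≡ 1 (mod 17) ✓
So ord_17(11) = 16.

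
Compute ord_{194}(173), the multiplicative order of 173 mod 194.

96

Since 173 ∈ (Z/194Z)^×, its order divides φ(194) = φ(2)·φ(97) = 1·96 = 96 = 2^5 · 3.
Divisors of 96: 1, 2, 3, 4, 6, 8, 12, 16, 24, 32, 48, 96.
Test each divisor d:
173^1 ≡ 173 (mod 194)
173^2 ≡ 53 (mod 194)
173^3 ≡ 51 (mod 194)
173^4 ≡ 93 (mod 194)
173^6 ≡ 79 (mod 194)
173^8 ≡ 113 (mod 194)
173^12 ≡ 33 (mod 194)
173^16 ≡ 159 (mod 194)
173^24 ≡ 119 (mod 194)
173^32 ≡ 61 (mod 194)
173^48 ≡ 193 (mod 194)
173^96 ≡ 1 (mod 194) ✓
So ord_194(173) = 96.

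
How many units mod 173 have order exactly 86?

42

φ(173) = 173 − 1 = 172 = 2^2 · 43.
Since (Z/173Z)^× is cyclic of order 172, the number of elements of order d is φ(d) when d | 172 and 0 otherwise.
86 = 2 · 43 divides 172, and φ(86) = 42.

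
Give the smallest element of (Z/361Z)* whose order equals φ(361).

2

φ(361) = φ(19^2) = 19·(19−1) = 342 = 2 · 3^2 · 19.
g is a primitive root iff g^(342/q) ≢ 1 (mod 361) for each prime q ∈ {2, 3, 19}.
g = 2: 2^171 ≡ 360; 2^114 ≡ 292; 2^18 ≡ 58 — none is 1, so 2 is a primitive root.
Hence the least primitive root of 361 is 2.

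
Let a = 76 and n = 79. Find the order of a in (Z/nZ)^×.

Since 76 ∈ (Z/79Z)^×, its order divides φ(79) = 79 − 1 = 78 = 2 · 3 · 13.
Divisors of 78: 1, 2, 3, 6, 13, 26, 39, 78.
Test each divisor d:
76^1 ≡ 76 (mod 79)
76^2 ≡ 9 (mod 79)
76^3 ≡ 52 (mod 79)
76^6 ≡ 18 (mod 79)
76^13 ≡ 55 (mod 79)
76^26 ≡ 23 (mod 79)
76^39 ≡ 1 (mod 79) ✓
Hence ord(76) = 39.

39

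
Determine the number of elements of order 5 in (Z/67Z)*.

0

φ(67) = 67 − 1 = 66 = 2 · 3 · 11.
Since (Z/67Z)^× is cyclic of order 66, the number of elements of order d is φ(d) when d | 66 and 0 otherwise.
Since 5 ∤ 66, the count is 0.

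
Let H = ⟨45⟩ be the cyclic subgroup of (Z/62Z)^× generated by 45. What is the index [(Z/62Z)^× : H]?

2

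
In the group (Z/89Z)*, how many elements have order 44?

20

φ(89) = 89 − 1 = 88 = 2^3 · 11.
In a cyclic group of order 88, there are φ(d) elements of order d for each divisor d of 88, and zero for non-divisors.
44 = 2^2 · 11 divides 88, and φ(44) = 20.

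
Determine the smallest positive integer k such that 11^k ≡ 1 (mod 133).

3

By Lagrange's theorem, ord_133(11) divides φ(133) = φ(7·19) = (7−1)·(19−1) = 6·18 = 108 = 2^2 · 3^3.
Divisors of 108: 1, 2, 3, 4, 6, 9, 12, 18, 27, 36, 54, 108.
Test each divisor d:
11^1 ≡ 11
11^2 ≡ 121
11^3 ≡ 1
Therefore the multiplicative order of 11 modulo 133 is 3.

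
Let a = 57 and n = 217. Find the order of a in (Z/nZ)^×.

6

ord(57) | φ(217) = φ(7·31) = (7−1)·(31−1) = 6·30 = 180 = 2^2 · 3^2 · 5.
Divisors of 180: 1, 2, 3, 4, 5, 6, 9, 10, 12, 15, 18, 20, 30, 36, 45, 60, 90, 180.
Check 57^d mod 217 for each divisor in increasing order:
57^1 ≡ 57 (mod 217)
57^2 ≡ 211 (mod 217)
57^3 ≡ 92 (mod 217)
57^4 ≡ 36 (mod 217)
57^5 ≡ 99 (mod 217)
57^6 ≡ 1 (mod 217) ✓
Hence ord(57) = 6.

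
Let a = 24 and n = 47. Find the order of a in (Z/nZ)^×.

23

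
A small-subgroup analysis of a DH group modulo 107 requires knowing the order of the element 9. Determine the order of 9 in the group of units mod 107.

53

By Lagrange's theorem, ord_107(9) divides φ(107) = 107 − 1 = 106 = 2 · 53.
Divisors of 106: 1, 2, 53, 106.
Check 9^d mod 107 for each divisor in increasing order:
9^1 ≡ 9 (mod 107)
9^2 ≡ 81 (mod 107)
9^53 ≡ 1 (mod 107) ✓
Hence ord(9) = 53.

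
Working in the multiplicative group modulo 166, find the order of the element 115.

ord(115) | φ(166) = φ(2)·φ(83) = 1·82 = 82 = 2 · 41.
Divisors of 82: 1, 2, 41, 82.
Test each divisor d:
115^1 ≡ 115 (mod 166)
115^2 ≡ 111 (mod 166)
115^41 ≡ 165 (mod 166)
115^82 ≡ 1 (mod 166) ✓
Hence ord(115) = 82.

82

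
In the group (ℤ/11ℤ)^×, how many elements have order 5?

4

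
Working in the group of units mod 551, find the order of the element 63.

126

Since 63 ∈ (Z/551Z)^×, its order divides φ(551) = φ(19·29) = (19−1)·(29−1) = 18·28 = 504 = 2^3 · 3^2 · 7.
Divisors of 504: 1, 2, 3, 4, 6, 7, 8, 9, 12, 14, 18, 21, 24, 28, 36, 42, 56, 63, 72, 84, 126, 168, 252, 504.
Test each divisor d:
63^1 ≡ 63 (mod 551)
63^2 ≡ 112 (mod 551)
63^3 ≡ 444 (mod 551)
63^4 ≡ 422 (mod 551)
63^6 ≡ 429 (mod 551)
63^7 ≡ 28 (mod 551)
63^8 ≡ 111 (mod 551)
63^9 ≡ 381 (mod 551)
63^12 ≡ 7 (mod 551)
63^14 ≡ 233 (mod 551)
63^18 ≡ 248 (mod 551)
63^21 ≡ 463 (mod 551)
63^24 ≡ 49 (mod 551)
63^28 ≡ 291 (mod 551)
63^36 ≡ 343 (mod 551)
63^42 ≡ 30 (mod 551)
63^56 ≡ 378 (mod 551)
63^63 ≡ 115 (mod 551)
63^72 ≡ 286 (mod 551)
63^84 ≡ 349 (mod 551)
63^126 ≡ 1 (mod 551) ✓
So ord_551(63) = 126.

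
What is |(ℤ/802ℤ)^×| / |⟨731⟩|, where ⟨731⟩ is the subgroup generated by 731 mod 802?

By Lagrange's theorem, ord_802(731) divides φ(802) = φ(2)·φ(401) = 1·400 = 400 = 2^4 · 5^2.
Divisors of 400: 1, 2, 4, 5, 8, 10, 16, 20, 25, 40, 50, 80, 100, 200, 400.
Compute 731^d (mod 802) for the divisors d until we hit 1:
731^1 ≡ 731 (mod 802)
731^2 ≡ 229 (mod 802)
731^4 ≡ 311 (mod 802)
731^5 ≡ 375 (mod 802)
731^8 ≡ 481 (mod 802)
731^10 ≡ 275 (mod 802)
731^16 ≡ 385 (mod 802)
731^20 ≡ 237 (mod 802)
731^25 ≡ 655 (mod 802)
731^40 ≡ 29 (mod 802)
731^50 ≡ 757 (mod 802)
731^80 ≡ 39 (mod 802)
731^100 ≡ 421 (mod 802)
731^200 ≡ 801 (mod 802)
731^400 ≡ 1 (mod 802) ✓
Thus |⟨731⟩| = ord(731) = 400.
[(Z/802Z)^× : ⟨731⟩] = 400/400 = 1.

1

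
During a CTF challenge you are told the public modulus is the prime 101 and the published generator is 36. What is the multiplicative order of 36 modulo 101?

5

ord(36) | φ(101) = 101 − 1 = 100 = 2^2 · 5^2.
Divisors of 100: 1, 2, 4, 5, 10, 20, 25, 50, 100.
Compute 36^d (mod 101) for the divisors d until we hit 1:
36^1 ≡ 36
36^2 ≡ 84
36^4 ≡ 87
36^5 ≡ 1
The smallest such exponent is 5, so the order of 36 is 5.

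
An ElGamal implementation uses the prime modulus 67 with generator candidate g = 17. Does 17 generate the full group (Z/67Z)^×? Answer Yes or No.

No

φ(67) = 67 − 1 = 66 = 2 · 3 · 11.
17 is a primitive root mod 67 iff 17^(φ(67)/q) ≢ 1 for every prime q | φ(67), i.e. q ∈ {2, 3, 11}.
17^33 ≡ 1 (mod 67)  [q = 2: ≡ 1 ✗]
17^22 ≡ 37 (mod 67)  [q = 3: ≢ 1 ✓]
17^6 ≡ 15 (mod 67)  [q = 11: ≢ 1 ✓]
Since 17^33 ≡ 1, the order of 17 divides 33 < 66, so 17 is not a primitive root.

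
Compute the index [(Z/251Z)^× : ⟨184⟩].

1

Since 184 ∈ (Z/251Z)^×, its order divides φ(251) = 251 − 1 = 250 = 2 · 5^3.
Divisors of 250: 1, 2, 5, 10, 25, 50, 125, 250.
Compute 184^d (mod 251) for the divisors d until we hit 1:
184^1 ≡ 184
184^2 ≡ 222
184^5 ≡ 128
184^10 ≡ 69
184^25 ≡ 231
184^50 ≡ 149
184^125 ≡ 250
184^250 ≡ 1
So ord_251(184) = 250, hence |⟨184⟩| = 250.
[(Z/251Z)^× : ⟨184⟩] = 250/250 = 1.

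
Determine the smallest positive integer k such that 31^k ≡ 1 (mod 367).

183

ord(31) | φ(367) = 367 − 1 = 366 = 2 · 3 · 61.
Divisors of 366: 1, 2, 3, 6, 61, 122, 183, 366.
Compute 31^d (mod 367) for the divisors d until we hit 1:
31^1 ≡ 31 (mod 367)
31^2 ≡ 227 (mod 367)
31^3 ≡ 64 (mod 367)
31^6 ≡ 59 (mod 367)
31^61 ≡ 83 (mod 367)
31^122 ≡ 283 (mod 367)
31^183 ≡ 1 (mod 367) ✓
So ord_367(31) = 183.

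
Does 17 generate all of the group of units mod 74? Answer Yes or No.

φ(74) = φ(2)·φ(37) = 1·36 = 36 = 2^2 · 3^2.
Test 17^(36/q) mod 74 for each prime factor q of 36:
17^18 ≡ 73 (mod 74)  [q = 2: ≢ 1 ✓]
17^12 ≡ 63 (mod 74)  [q = 3: ≢ 1 ✓]
None equal 1, so ord_74(17) = 36: 17 is a primitive root.

Yes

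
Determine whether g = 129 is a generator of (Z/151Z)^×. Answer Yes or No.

Yes

φ(151) = 151 − 1 = 150 = 2 · 3 · 5^2.
129 is a primitive root mod 151 iff 129^(φ(151)/q) ≢ 1 for every prime q | φ(151), i.e. q ∈ {2, 3, 5}.
129^75 ≡ 150 (mod 151)  [q = 2: ≢ 1 ✓]
129^50 ≡ 118 (mod 151)  [q = 3: ≢ 1 ✓]
129^30 ≡ 64 (mod 151)  [q = 5: ≢ 1 ✓]
None equal 1, so ord_151(129) = 150: 129 is a primitive root.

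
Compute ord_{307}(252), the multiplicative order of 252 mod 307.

ord(252) | φ(307) = 307 − 1 = 306 = 2 · 3^2 · 17.
Divisors of 306: 1, 2, 3, 6, 9, 17, 18, 34, 51, 102, 153, 306.
Evaluate successive powers at the divisors of 306:
252^1 ≡ 252 (mod 307)
252^2 ≡ 262 (mod 307)
252^3 ≡ 19 (mod 307)
252^6 ≡ 54 (mod 307)
252^9 ≡ 105 (mod 307)
252^17 ≡ 274 (mod 307)
252^18 ≡ 280 (mod 307)
252^34 ≡ 168 (mod 307)
252^51 ≡ 289 (mod 307)
252^102 ≡ 17 (mod 307)
252^153 ≡ 1 (mod 307) ✓
Therefore the multiplicative order of 252 modulo 307 is 153.

153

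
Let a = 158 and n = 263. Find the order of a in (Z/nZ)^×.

262

ord(158) | φ(263) = 263 − 1 = 262 = 2 · 131.
Divisors of 262: 1, 2, 131, 262.
Evaluate successive powers at the divisors of 262:
158^1 ≡ 158 (mod 263)
158^2 ≡ 242 (mod 263)
158^131 ≡ 262 (mod 263)
158^262 ≡ 1 (mod 263) ✓
Therefore the multiplicative order of 158 modulo 263 is 262.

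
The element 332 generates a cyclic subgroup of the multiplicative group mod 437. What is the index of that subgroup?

The order of 332 must divide φ(437) = φ(19·23) = (19−1)·(23−1) = 18·22 = 396 = 2^2 · 3^2 · 11.
Divisors of 396: 1, 2, 3, 4, 6, 9, 11, 12, 18, 22, 33, 36, 44, 66, 99, 132, 198, 396.
Test each divisor d:
332^1 ≡ 332
332^2 ≡ 100
332^3 ≡ 425
332^4 ≡ 386
332^6 ≡ 144
332^9 ≡ 20
332^11 ≡ 252
332^12 ≡ 197
332^18 ≡ 400
332^22 ≡ 139
332^33 ≡ 68
332^36 ≡ 58
332^44 ≡ 93
332^66 ≡ 254
332^99 ≡ 229
332^132 ≡ 277
332^198 ≡ 1
The order of 332 is 198, so the subgroup it generates has 198 elements.
The index is φ(437) / ord(332) = 396 / 198 = 2.

2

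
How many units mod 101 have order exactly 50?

φ(101) = 101 − 1 = 100 = 2^2 · 5^2.
In a cyclic group of order 100, there are φ(d) elements of order d for each divisor d of 100, and zero for non-divisors.
50 = 2 · 5^2 divides 100, and φ(50) = 20.

20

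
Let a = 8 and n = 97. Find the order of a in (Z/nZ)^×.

16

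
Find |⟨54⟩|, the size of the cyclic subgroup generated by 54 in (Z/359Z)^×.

179

ord(54) | φ(359) = 359 − 1 = 358 = 2 · 179.
Divisors of 358: 1, 2, 179, 358.
Compute 54^d (mod 359) for the divisors d until we hit 1:
54^1 ≡ 54 (mod 359)
54^2 ≡ 44 (mod 359)
54^179 ≡ 1 (mod 359) ✓
The smallest such exponent is 179, so the order of 54 is 179.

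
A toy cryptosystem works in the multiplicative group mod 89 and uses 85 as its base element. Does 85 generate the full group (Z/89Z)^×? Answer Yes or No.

No

φ(89) = 89 − 1 = 88 = 2^3 · 11.
An element g generates (Z/89Z)^× iff g^(88/q) ≢ 1 (mod 89) for each prime q ∈ {2, 11}.
85^44 ≡ 1 (mod 89)  [q = 2: ≡ 1 ✗]
85^8 ≡ 32 (mod 89)  [q = 11: ≢ 1 ✓]
The check at q = 2 fails, so 85 generates a proper subgroup.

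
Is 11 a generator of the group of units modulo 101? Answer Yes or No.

φ(101) = 101 − 1 = 100 = 2^2 · 5^2.
Test 11^(100/q) mod 101 for each prime factor q of 100:
11^50 ≡ 100 (mod 101)  [q = 2: ≢ 1 ✓]
11^20 ≡ 87 (mod 101)  [q = 5: ≢ 1 ✓]
All checks pass, so 11 has order 100 and is a primitive root modulo 101.

Yes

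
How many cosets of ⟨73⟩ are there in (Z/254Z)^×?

6

By Lagrange's theorem, ord_254(73) divides φ(254) = φ(2)·φ(127) = 1·126 = 126 = 2 · 3^2 · 7.
Divisors of 126: 1, 2, 3, 6, 7, 9, 14, 18, 21, 42, 63, 126.
Test each divisor d:
73^1 ≡ 73
73^2 ≡ 249
73^3 ≡ 143
73^6 ≡ 129
73^7 ≡ 19
73^9 ≡ 159
73^14 ≡ 107
73^18 ≡ 135
73^21 ≡ 1
So ord_254(73) = 21, hence |⟨73⟩| = 21.
Index = |(Z/254Z)^×| / |⟨73⟩| = 126 / 21 = 6.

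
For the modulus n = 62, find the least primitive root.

3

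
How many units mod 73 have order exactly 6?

2

φ(73) = 73 − 1 = 72 = 2^3 · 3^2.
Since (Z/73Z)^× is cyclic of order 72, the number of elements of order d is φ(d) when d | 72 and 0 otherwise.
6 = 2 · 3 divides 72, and φ(6) = 2.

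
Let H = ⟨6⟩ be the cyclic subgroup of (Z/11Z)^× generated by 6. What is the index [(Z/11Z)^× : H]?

1

By Lagrange's theorem, ord_11(6) divides φ(11) = 11 − 1 = 10 = 2 · 5.
Divisors of 10: 1, 2, 5, 10.
Test each divisor d:
6^1 ≡ 6 (mod 11)
6^2 ≡ 3 (mod 11)
6^5 ≡ 10 (mod 11)
6^10 ≡ 1 (mod 11) ✓
Thus |⟨6⟩| = ord(6) = 10.
[(Z/11Z)^× : ⟨6⟩] = 10/10 = 1.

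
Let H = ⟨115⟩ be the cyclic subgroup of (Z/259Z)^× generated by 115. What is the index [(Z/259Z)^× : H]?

The order of 115 must divide φ(259) = φ(7·37) = (7−1)·(37−1) = 6·36 = 216 = 2^3 · 3^3.
Divisors of 216: 1, 2, 3, 4, 6, 8, 9, 12, 18, 24, 27, 36, 54, 72, 108, 216.
Compute 115^d (mod 259) for the divisors d until we hit 1:
115^1 ≡ 115 (mod 259)
115^2 ≡ 16 (mod 259)
115^3 ≡ 27 (mod 259)
115^4 ≡ 256 (mod 259)
115^6 ≡ 211 (mod 259)
115^8 ≡ 9 (mod 259)
115^9 ≡ 258 (mod 259)
115^12 ≡ 232 (mod 259)
115^18 ≡ 1 (mod 259) ✓
So ord_259(115) = 18, hence |⟨115⟩| = 18.
Index = |(Z/259Z)^×| / |⟨115⟩| = 216 / 18 = 12.

12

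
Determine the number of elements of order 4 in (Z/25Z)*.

2

φ(25) = φ(5^2) = 5·(5−1) = 20 = 2^2 · 5.
In a cyclic group of order 20, there are φ(d) elements of order d for each divisor d of 20, and zero for non-divisors.
4 = 2^2 divides 20, and φ(4) = 2.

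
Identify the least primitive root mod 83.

2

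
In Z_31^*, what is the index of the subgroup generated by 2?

6

By Lagrange's theorem, ord_31(2) divides φ(31) = 31 − 1 = 30 = 2 · 3 · 5.
Divisors of 30: 1, 2, 3, 5, 6, 10, 15, 30.
Check 2^d mod 31 for each divisor in increasing order:
2^1 ≡ 2
2^2 ≡ 4
2^3 ≡ 8
2^5 ≡ 1
Thus |⟨2⟩| = ord(2) = 5.
The index is φ(31) / ord(2) = 30 / 5 = 6.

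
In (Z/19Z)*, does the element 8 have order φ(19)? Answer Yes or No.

No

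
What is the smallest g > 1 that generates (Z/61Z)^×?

2

φ(61) = 61 − 1 = 60 = 2^2 · 3 · 5.
g is a primitive root iff g^(60/q) ≢ 1 (mod 61) for each prime q ∈ {2, 3, 5}.
g = 2: 2^30 ≡ 60; 2^20 ≡ 47; 2^12 ≡ 9 — none is 1, so 2 is a primitive root.
The smallest primitive root modulo 61 is 2.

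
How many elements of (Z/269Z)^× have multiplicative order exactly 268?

φ(269) = 269 − 1 = 268 = 2^2 · 67.
Since (Z/269Z)^× is cyclic of order 268, the number of elements of order d is φ(d) when d | 268 and 0 otherwise.
268 = 2^2 · 67 divides 268, and φ(268) = 132.

132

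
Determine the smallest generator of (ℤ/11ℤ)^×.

φ(11) = 11 − 1 = 10 = 2 · 5.
g is a primitive root iff g^(10/q) ≢ 1 (mod 11) for each prime q ∈ {2, 5}.
g = 2: 2^5 ≡ 10; 2^2 ≡ 4 — none is 1, so 2 is a primitive root.
So 2 is the smallest generator of (Z/11Z)^×.

2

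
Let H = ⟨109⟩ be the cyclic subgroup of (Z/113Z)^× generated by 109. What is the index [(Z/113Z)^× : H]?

16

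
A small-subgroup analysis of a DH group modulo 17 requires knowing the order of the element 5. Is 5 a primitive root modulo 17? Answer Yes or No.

Yes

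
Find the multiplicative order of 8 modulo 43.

By Lagrange's theorem, ord_43(8) divides φ(43) = 43 − 1 = 42 = 2 · 3 · 7.
Divisors of 42: 1, 2, 3, 6, 7, 14, 21, 42.
Evaluate successive powers at the divisors of 42:
8^1 ≡ 8 (mod 43)
8^2 ≡ 21 (mod 43)
8^3 ≡ 39 (mod 43)
8^6 ≡ 16 (mod 43)
8^7 ≡ 42 (mod 43)
8^14 ≡ 1 (mod 43) ✓
Hence ord(8) = 14.

14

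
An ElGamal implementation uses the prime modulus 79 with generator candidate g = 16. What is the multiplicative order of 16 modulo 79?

39

The order of 16 must divide φ(79) = 79 − 1 = 78 = 2 · 3 · 13.
Divisors of 78: 1, 2, 3, 6, 13, 26, 39, 78.
Test each divisor d:
16^1 ≡ 16 (mod 79)
16^2 ≡ 19 (mod 79)
16^3 ≡ 67 (mod 79)
16^6 ≡ 65 (mod 79)
16^13 ≡ 55 (mod 79)
16^26 ≡ 23 (mod 79)
16^39 ≡ 1 (mod 79) ✓
Hence ord(16) = 39.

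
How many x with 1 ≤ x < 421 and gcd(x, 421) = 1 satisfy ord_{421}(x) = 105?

φ(421) = 421 − 1 = 420 = 2^2 · 3 · 5 · 7.
In a cyclic group of order 420, there are φ(d) elements of order d for each divisor d of 420, and zero for non-divisors.
105 = 3 · 5 · 7 divides 420, and φ(105) = 48.

48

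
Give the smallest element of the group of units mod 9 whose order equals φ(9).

2

φ(9) = φ(3^2) = 3·(3−1) = 6 = 2 · 3.
g is a primitive root iff g^(6/q) ≢ 1 (mod 9) for each prime q ∈ {2, 3}.
g = 2: 2^3 ≡ 8; 2^2 ≡ 4 — none is 1, so 2 is a primitive root.
The smallest primitive root modulo 9 is 2.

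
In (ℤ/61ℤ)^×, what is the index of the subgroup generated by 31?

Since 31 ∈ (Z/61Z)^×, its order divides φ(61) = 61 − 1 = 60 = 2^2 · 3 · 5.
Divisors of 60: 1, 2, 3, 4, 5, 6, 10, 12, 15, 20, 30, 60.
Check 31^d mod 61 for each divisor in increasing order:
31^1 ≡ 31 (mod 61)
31^2 ≡ 46 (mod 61)
31^3 ≡ 23 (mod 61)
31^4 ≡ 42 (mod 61)
31^5 ≡ 21 (mod 61)
31^6 ≡ 41 (mod 61)
31^10 ≡ 14 (mod 61)
31^12 ≡ 34 (mod 61)
31^15 ≡ 50 (mod 61)
31^20 ≡ 13 (mod 61)
31^30 ≡ 60 (mod 61)
31^60 ≡ 1 (mod 61) ✓
The order of 31 is 60, so the subgroup it generates has 60 elements.
Index = |(Z/61Z)^×| / |⟨31⟩| = 60 / 60 = 1.

1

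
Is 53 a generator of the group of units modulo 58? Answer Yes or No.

φ(58) = φ(2)·φ(29) = 1·28 = 28 = 2^2 · 7.
53 is a primitive root mod 58 iff 53^(φ(58)/q) ≢ 1 for every prime q | φ(58), i.e. q ∈ {2, 7}.
53^14 ≡ 1 (mod 58)  [q = 2: ≡ 1 ✗]
53^4 ≡ 45 (mod 58)  [q = 7: ≢ 1 ✓]
Since 53^14 ≡ 1, the order of 53 divides 14 < 28, so 53 is not a primitive root.

No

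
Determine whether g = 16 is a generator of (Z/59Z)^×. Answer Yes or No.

φ(59) = 59 − 1 = 58 = 2 · 29.
16 is a primitive root mod 59 iff 16^(φ(59)/q) ≢ 1 for every prime q | φ(59), i.e. q ∈ {2, 29}.
16^29 ≡ 1 (mod 59)  [q = 2: ≡ 1 ✗]
16^2 ≡ 20 (mod 59)  [q = 29: ≢ 1 ✓]
16^29 ≡ 1 shows ord(16) | 29, strictly less than φ(59); not a primitive root.

No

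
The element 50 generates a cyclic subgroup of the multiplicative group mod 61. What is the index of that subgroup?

15

By Lagrange's theorem, ord_61(50) divides φ(61) = 61 − 1 = 60 = 2^2 · 3 · 5.
Divisors of 60: 1, 2, 3, 4, 5, 6, 10, 12, 15, 20, 30, 60.
Test each divisor d:
50^1 ≡ 50 (mod 61)
50^2 ≡ 60 (mod 61)
50^3 ≡ 11 (mod 61)
50^4 ≡ 1 (mod 61) ✓
Thus |⟨50⟩| = ord(50) = 4.
Index = |(Z/61Z)^×| / |⟨50⟩| = 60 / 4 = 15.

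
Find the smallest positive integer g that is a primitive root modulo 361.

2

φ(361) = φ(19^2) = 19·(19−1) = 342 = 2 · 3^2 · 19.
g is a primitive root iff g^(342/q) ≢ 1 (mod 361) for each prime q ∈ {2, 3, 19}.
g = 2: 2^171 ≡ 360; 2^114 ≡ 292; 2^18 ≡ 58 — none is 1, so 2 is a primitive root.
So 2 is the smallest generator of (Z/361Z)^×.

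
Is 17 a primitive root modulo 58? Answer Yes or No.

φ(58) = φ(2)·φ(29) = 1·28 = 28 = 2^2 · 7.
It suffices to check that the order of 17 is not a proper divisor of 28: compute 17^(28/q) for q ∈ {2, 7}.
17^14 ≡ 57 (mod 58)  [q = 2: ≢ 1 ✓]
17^4 ≡ 1 (mod 58)  [q = 7: ≡ 1 ✗]
17^4 ≡ 1 shows ord(17) | 4, strictly less than φ(58); not a primitive root.

No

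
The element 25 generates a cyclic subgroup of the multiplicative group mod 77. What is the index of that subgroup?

4

By Lagrange's theorem, ord_77(25) divides φ(77) = φ(7·11) = (7−1)·(11−1) = 6·10 = 60 = 2^2 · 3 · 5.
Divisors of 60: 1, 2, 3, 4, 5, 6, 10, 12, 15, 20, 30, 60.
Check 25^d mod 77 for each divisor in increasing order:
25^1 ≡ 25 (mod 77)
25^2 ≡ 9 (mod 77)
25^3 ≡ 71 (mod 77)
25^4 ≡ 4 (mod 77)
25^5 ≡ 23 (mod 77)
25^6 ≡ 36 (mod 77)
25^10 ≡ 67 (mod 77)
25^12 ≡ 64 (mod 77)
25^15 ≡ 1 (mod 77) ✓
Thus |⟨25⟩| = ord(25) = 15.
The index is φ(77) / ord(25) = 60 / 15 = 4.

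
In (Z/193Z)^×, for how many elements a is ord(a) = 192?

64

φ(193) = 193 − 1 = 192 = 2^6 · 3.
Since (Z/193Z)^× is cyclic of order 192, the number of elements of order d is φ(d) when d | 192 and 0 otherwise.
192 = 2^6 · 3 divides 192, and φ(192) = 64.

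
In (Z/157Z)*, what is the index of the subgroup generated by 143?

6

ord(143) | φ(157) = 157 − 1 = 156 = 2^2 · 3 · 13.
Divisors of 156: 1, 2, 3, 4, 6, 12, 13, 26, 39, 52, 78, 156.
Evaluate successive powers at the divisors of 156:
143^1 ≡ 143
143^2 ≡ 39
143^3 ≡ 82
143^4 ≡ 108
143^6 ≡ 130
143^12 ≡ 101
143^13 ≡ 156
143^26 ≡ 1
So ord_157(143) = 26, hence |⟨143⟩| = 26.
Index = |(Z/157Z)^×| / |⟨143⟩| = 156 / 26 = 6.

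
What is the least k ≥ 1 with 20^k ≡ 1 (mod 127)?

6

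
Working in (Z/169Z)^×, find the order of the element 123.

Since 123 ∈ (Z/169Z)^×, its order divides φ(169) = φ(13^2) = 13·(13−1) = 156 = 2^2 · 3 · 13.
Divisors of 156: 1, 2, 3, 4, 6, 12, 13, 26, 39, 52, 78, 156.
Test each divisor d:
123^1 ≡ 123 (mod 169)
123^2 ≡ 88 (mod 169)
123^3 ≡ 8 (mod 169)
123^4 ≡ 139 (mod 169)
123^6 ≡ 64 (mod 169)
123^12 ≡ 40 (mod 169)
123^13 ≡ 19 (mod 169)
123^26 ≡ 23 (mod 169)
123^39 ≡ 99 (mod 169)
123^52 ≡ 22 (mod 169)
123^78 ≡ 168 (mod 169)
123^156 ≡ 1 (mod 169) ✓
Hence ord(123) = 156.

156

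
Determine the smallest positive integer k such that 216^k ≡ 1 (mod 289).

272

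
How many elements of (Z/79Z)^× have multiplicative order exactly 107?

φ(79) = 79 − 1 = 78 = 2 · 3 · 13.
In a cyclic group of order 78, there are φ(d) elements of order d for each divisor d of 78, and zero for non-divisors.
107 does not divide 78, so no element of (Z/79Z)^× has order 107.

0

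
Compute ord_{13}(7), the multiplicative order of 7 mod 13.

ord(7) | φ(13) = 13 − 1 = 12 = 2^2 · 3.
Divisors of 12: 1, 2, 3, 4, 6, 12.
Evaluate successive powers at the divisors of 12:
7^1 ≡ 7 (mod 13)
7^2 ≡ 10 (mod 13)
7^3 ≡ 5 (mod 13)
7^4 ≡ 9 (mod 13)
7^6 ≡ 12 (mod 13)
7^12 ≡ 1 (mod 13) ✓
Therefore the multiplicative order of 7 modulo 13 is 12.

12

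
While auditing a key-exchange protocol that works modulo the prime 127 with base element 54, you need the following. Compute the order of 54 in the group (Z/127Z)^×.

ord(54) | φ(127) = 127 − 1 = 126 = 2 · 3^2 · 7.
Divisors of 126: 1, 2, 3, 6, 7, 9, 14, 18, 21, 42, 63, 126.
Evaluate successive powers at the divisors of 126:
54^1 ≡ 54 (mod 127)
54^2 ≡ 122 (mod 127)
54^3 ≡ 111 (mod 127)
54^6 ≡ 2 (mod 127)
54^7 ≡ 108 (mod 127)
54^9 ≡ 95 (mod 127)
54^14 ≡ 107 (mod 127)
54^18 ≡ 8 (mod 127)
54^21 ≡ 126 (mod 127)
54^42 ≡ 1 (mod 127) ✓
So ord_127(54) = 42.

42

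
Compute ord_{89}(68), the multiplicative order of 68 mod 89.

The order of 68 must divide φ(89) = 89 − 1 = 88 = 2^3 · 11.
Divisors of 88: 1, 2, 4, 8, 11, 22, 44, 88.
Compute 68^d (mod 89) for the divisors d until we hit 1:
68^1 ≡ 68 (mod 89)
68^2 ≡ 85 (mod 89)
68^4 ≡ 16 (mod 89)
68^8 ≡ 78 (mod 89)
68^11 ≡ 55 (mod 89)
68^22 ≡ 88 (mod 89)
68^44 ≡ 1 (mod 89) ✓
Therefore the multiplicative order of 68 modulo 89 is 44.

44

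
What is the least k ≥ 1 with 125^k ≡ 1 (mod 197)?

The order of 125 must divide φ(197) = 197 − 1 = 196 = 2^2 · 7^2.
Divisors of 196: 1, 2, 4, 7, 14, 28, 49, 98, 196.
Check 125^d mod 197 for each divisor in increasing order:
125^1 ≡ 125 (mod 197)
125^2 ≡ 62 (mod 197)
125^4 ≡ 101 (mod 197)
125^7 ≡ 69 (mod 197)
125^14 ≡ 33 (mod 197)
125^28 ≡ 104 (mod 197)
125^49 ≡ 14 (mod 197)
125^98 ≡ 196 (mod 197)
125^196 ≡ 1 (mod 197) ✓
So ord_197(125) = 196.

196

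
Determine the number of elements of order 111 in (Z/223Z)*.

φ(223) = 223 − 1 = 222 = 2 · 3 · 37.
(Z/223Z)^× is cyclic (|G| = 222); a cyclic group of order m has exactly φ(d) elements of each order d | m, and none otherwise.
111 = 3 · 37 divides 222, and φ(111) = 72.

72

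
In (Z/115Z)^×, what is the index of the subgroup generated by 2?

2

ord(2) | φ(115) = φ(5·23) = (5−1)·(23−1) = 4·22 = 88 = 2^3 · 11.
Divisors of 88: 1, 2, 4, 8, 11, 22, 44, 88.
Evaluate successive powers at the divisors of 88:
2^1 ≡ 2
2^2 ≡ 4
2^4 ≡ 16
2^8 ≡ 26
2^11 ≡ 93
2^22 ≡ 24
2^44 ≡ 1
So ord_115(2) = 44, hence |⟨2⟩| = 44.
Index = |(Z/115Z)^×| / |⟨2⟩| = 88 / 44 = 2.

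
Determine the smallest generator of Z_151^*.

φ(151) = 151 − 1 = 150 = 2 · 3 · 5^2.
Test candidates g = 2, 3, … against the prime factors q ∈ {2, 3, 5} of φ(151): g is a generator iff g^(150/q) ≢ 1 for every such q.
g = 2: 2^75 ≡ 1 — hits 1, so not a primitive root.
g = 3: 3^75 ≡ 150; 3^50 ≡ 1 — hits 1, so not a primitive root.
g = 4: 4^75 ≡ 1 — hits 1, so not a primitive root.
g = 5: 5^75 ≡ 1 — hits 1, so not a primitive root.
g = 6: 6^75 ≡ 150; 6^50 ≡ 32; 6^30 ≡ 59 — none is 1, so 6 is a primitive root.
Hence the least primitive root of 151 is 6.

6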